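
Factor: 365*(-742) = -270830 = - 2^1*5^1 *7^1*53^1*73^1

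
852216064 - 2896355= 849319709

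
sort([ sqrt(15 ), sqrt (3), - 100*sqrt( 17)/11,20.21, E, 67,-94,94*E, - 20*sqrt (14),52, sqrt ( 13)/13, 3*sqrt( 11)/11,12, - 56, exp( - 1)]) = [  -  94, - 20 * sqrt( 14 ), - 56,-100*sqrt ( 17 )/11, sqrt(13)/13, exp( - 1), 3*sqrt(11 )/11,sqrt( 3 ),E,sqrt( 15),  12,20.21,52,67,94*E ]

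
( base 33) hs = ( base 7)1501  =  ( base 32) id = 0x24d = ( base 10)589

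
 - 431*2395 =-1032245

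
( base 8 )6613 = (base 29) 43g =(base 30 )3ph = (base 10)3467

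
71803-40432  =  31371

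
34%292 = 34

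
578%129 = 62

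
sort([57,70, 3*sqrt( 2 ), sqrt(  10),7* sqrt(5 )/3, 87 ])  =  [ sqrt(10), 3 * sqrt(2 ) , 7*sqrt( 5 ) /3, 57, 70,87 ]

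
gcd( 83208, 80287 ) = 1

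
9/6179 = 9/6179 = 0.00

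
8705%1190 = 375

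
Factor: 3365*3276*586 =2^3*3^2*5^1*7^1 * 13^1*293^1*673^1= 6459911640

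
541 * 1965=1063065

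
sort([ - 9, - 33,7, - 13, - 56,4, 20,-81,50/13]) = [ - 81,  -  56, - 33, - 13,  -  9,50/13, 4, 7, 20]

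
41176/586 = 20588/293 = 70.27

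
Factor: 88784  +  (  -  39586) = 49198 = 2^1*17^1* 1447^1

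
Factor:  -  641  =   - 641^1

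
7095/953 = 7095/953 = 7.44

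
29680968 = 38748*766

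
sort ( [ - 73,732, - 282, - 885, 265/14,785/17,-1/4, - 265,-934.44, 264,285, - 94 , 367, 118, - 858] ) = [ - 934.44, - 885, - 858, - 282, - 265, - 94, - 73, - 1/4, 265/14, 785/17, 118,  264 , 285, 367, 732 ]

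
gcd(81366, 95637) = 213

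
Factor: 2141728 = 2^5 *17^1*  31^1 * 127^1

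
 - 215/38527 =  - 215/38527 = - 0.01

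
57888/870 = 66+78/145 = 66.54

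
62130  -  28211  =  33919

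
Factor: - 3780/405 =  - 2^2*3^( - 1) * 7^1 = - 28/3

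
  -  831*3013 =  - 2503803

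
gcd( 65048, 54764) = 4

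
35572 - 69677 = - 34105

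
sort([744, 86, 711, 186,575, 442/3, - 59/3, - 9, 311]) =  [-59/3 , - 9,86 , 442/3,  186,311, 575,711,744]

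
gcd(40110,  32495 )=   5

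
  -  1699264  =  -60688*28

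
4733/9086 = 4733/9086 = 0.52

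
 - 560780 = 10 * ( - 56078)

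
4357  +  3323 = 7680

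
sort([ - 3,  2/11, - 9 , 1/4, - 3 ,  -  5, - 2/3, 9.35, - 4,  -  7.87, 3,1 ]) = [ - 9,  -  7.87,- 5 ,- 4, - 3, - 3, - 2/3,  2/11,1/4,1,3,9.35]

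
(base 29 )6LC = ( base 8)13043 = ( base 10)5667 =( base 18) H8F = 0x1623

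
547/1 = 547  =  547.00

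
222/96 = 2+5/16 = 2.31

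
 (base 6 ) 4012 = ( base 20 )23C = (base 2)1101101000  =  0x368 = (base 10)872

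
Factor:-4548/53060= - 3^1 * 5^( - 1)*7^( - 1)=- 3/35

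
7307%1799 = 111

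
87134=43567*2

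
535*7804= 4175140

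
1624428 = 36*45123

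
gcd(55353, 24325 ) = 1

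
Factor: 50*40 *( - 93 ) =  - 2^4*3^1*5^3*31^1  =  - 186000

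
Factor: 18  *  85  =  1530 = 2^1*3^2*5^1*17^1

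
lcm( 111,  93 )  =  3441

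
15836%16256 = 15836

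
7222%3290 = 642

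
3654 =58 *63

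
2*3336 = 6672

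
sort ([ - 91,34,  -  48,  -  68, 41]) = [ - 91,-68,-48 , 34,41 ]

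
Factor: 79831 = 97^1*823^1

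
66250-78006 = - 11756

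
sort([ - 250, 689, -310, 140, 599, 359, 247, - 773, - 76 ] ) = [ - 773, - 310,-250,  -  76, 140, 247, 359,599 , 689 ] 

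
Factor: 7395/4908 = 2465/1636 = 2^ ( - 2 )*5^1*17^1*29^1*409^(  -  1)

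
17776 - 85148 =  - 67372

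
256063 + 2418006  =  2674069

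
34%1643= 34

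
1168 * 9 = 10512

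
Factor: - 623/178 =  - 2^(-1)*7^1 = - 7/2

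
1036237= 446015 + 590222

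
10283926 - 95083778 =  - 84799852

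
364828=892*409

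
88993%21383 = 3461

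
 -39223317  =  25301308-64524625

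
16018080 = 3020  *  5304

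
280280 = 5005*56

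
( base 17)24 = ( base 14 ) 2A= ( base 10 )38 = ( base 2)100110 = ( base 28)1a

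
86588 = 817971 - 731383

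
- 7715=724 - 8439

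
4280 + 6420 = 10700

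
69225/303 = 23075/101 = 228.47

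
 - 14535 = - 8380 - 6155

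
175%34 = 5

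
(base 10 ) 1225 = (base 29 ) 1d7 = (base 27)1IA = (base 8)2311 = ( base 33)144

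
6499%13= 12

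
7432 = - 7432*( - 1) 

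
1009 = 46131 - 45122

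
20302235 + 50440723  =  70742958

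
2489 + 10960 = 13449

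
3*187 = 561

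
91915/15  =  6127 + 2/3 =6127.67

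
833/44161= 833/44161 = 0.02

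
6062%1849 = 515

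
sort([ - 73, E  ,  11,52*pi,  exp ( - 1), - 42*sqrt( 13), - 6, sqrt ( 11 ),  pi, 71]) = [ - 42 * sqrt( 13),- 73, - 6, exp( - 1), E , pi,sqrt( 11 ), 11, 71,52*pi]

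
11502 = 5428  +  6074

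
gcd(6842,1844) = 2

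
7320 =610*12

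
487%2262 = 487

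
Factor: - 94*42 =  - 3948   =  - 2^2*3^1*7^1*47^1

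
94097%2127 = 509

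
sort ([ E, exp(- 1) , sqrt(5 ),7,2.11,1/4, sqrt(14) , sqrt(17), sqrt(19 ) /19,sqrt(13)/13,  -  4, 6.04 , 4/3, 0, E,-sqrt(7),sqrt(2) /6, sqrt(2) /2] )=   [-4,  -  sqrt( 7),0, sqrt(19) /19,sqrt(2) /6,1/4, sqrt(13 ) /13 , exp(-1), sqrt (2 )/2, 4/3, 2.11, sqrt( 5), E, E, sqrt(14 ), sqrt (17 ), 6.04,7]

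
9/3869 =9/3869 = 0.00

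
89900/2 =44950 = 44950.00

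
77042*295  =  22727390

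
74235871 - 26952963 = 47282908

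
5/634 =5/634 = 0.01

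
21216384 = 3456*6139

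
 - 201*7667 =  - 1541067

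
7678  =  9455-1777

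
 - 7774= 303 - 8077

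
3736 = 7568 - 3832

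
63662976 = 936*68016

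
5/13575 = 1/2715 = 0.00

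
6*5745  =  34470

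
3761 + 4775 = 8536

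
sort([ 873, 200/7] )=[200/7,873] 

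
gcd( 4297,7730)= 1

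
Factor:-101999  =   - 101999^1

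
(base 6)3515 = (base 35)ny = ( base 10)839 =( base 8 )1507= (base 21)1IK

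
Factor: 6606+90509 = 97115 = 5^1*19423^1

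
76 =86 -10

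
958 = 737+221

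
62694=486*129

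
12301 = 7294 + 5007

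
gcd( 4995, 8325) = 1665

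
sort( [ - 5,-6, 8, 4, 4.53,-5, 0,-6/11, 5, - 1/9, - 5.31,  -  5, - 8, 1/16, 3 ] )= [ - 8, - 6,-5.31, - 5, -5, - 5, - 6/11, - 1/9, 0,1/16, 3, 4,4.53, 5, 8] 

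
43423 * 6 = 260538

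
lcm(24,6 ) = 24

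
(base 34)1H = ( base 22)27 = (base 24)23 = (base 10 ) 51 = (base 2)110011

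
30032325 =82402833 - 52370508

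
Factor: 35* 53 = 5^1*7^1*53^1 =1855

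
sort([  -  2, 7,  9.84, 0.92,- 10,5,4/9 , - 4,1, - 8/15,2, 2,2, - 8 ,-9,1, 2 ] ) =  [-10, - 9,- 8,-4,-2, - 8/15,4/9,0.92, 1,1, 2,2,2,2,5,7, 9.84] 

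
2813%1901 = 912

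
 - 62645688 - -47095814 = -15549874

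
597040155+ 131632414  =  728672569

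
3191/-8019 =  - 1 + 4828/8019=- 0.40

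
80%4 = 0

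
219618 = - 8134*( - 27 ) 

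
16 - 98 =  - 82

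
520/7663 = 520/7663= 0.07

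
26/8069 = 26/8069 =0.00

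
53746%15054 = 8584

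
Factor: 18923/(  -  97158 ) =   -  2^( - 1) * 3^( - 1)*127^1*149^1*16193^( - 1)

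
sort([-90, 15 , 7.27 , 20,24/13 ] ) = [ - 90, 24/13,  7.27, 15, 20] 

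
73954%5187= 1336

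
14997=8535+6462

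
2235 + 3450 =5685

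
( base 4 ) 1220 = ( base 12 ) 88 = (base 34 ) 32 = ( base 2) 1101000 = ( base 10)104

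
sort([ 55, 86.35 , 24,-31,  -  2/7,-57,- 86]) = [-86, - 57, -31,-2/7,24  ,  55, 86.35]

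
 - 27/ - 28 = 27/28  =  0.96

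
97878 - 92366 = 5512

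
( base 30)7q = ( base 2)11101100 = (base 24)9k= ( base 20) BG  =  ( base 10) 236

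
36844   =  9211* 4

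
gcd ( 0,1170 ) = 1170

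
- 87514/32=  - 2735 +3/16 =-2734.81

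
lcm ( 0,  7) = 0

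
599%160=119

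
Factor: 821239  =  131^1* 6269^1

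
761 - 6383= - 5622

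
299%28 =19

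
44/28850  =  22/14425=0.00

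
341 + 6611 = 6952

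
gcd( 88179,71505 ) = 21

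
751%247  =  10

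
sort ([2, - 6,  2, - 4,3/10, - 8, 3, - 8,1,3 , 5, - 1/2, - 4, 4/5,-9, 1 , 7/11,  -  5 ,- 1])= [ - 9, - 8, - 8, - 6,  -  5, - 4, - 4, - 1, - 1/2, 3/10,7/11, 4/5,1 , 1,2, 2,3,3, 5]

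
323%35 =8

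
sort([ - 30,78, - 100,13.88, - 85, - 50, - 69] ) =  [ - 100, - 85, - 69, - 50, - 30,13.88,78]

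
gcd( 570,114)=114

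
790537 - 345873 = 444664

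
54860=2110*26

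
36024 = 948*38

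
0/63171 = 0 = 0.00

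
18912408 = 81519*232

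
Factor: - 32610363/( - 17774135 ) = 3^1*5^( - 1 )*691^1*15731^1*3554827^(-1 )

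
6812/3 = 2270 + 2/3 = 2270.67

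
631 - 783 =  - 152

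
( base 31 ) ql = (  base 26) 15l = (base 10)827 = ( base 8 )1473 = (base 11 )692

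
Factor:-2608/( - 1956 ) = 4/3 =2^2*3^( - 1)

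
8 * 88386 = 707088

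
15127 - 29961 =-14834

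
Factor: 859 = 859^1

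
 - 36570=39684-76254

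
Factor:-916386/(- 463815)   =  2^1 * 3^( - 1)*5^ (-1)*11^( -1) * 163^1=326/165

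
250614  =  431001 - 180387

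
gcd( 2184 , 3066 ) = 42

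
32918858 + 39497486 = 72416344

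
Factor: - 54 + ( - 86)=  - 2^2*5^1*7^1 = - 140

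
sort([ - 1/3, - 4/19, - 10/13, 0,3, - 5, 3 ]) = [ - 5, - 10/13, - 1/3, - 4/19,0,3,  3 ]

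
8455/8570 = 1691/1714=0.99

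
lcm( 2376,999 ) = 87912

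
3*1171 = 3513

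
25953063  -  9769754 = 16183309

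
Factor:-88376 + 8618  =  -2^1*3^3*7^1*211^1 = -79758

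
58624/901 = 65 +59/901 = 65.07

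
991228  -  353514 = 637714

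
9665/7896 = 1 + 1769/7896 = 1.22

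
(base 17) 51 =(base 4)1112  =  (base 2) 1010110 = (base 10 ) 86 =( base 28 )32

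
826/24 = 413/12 = 34.42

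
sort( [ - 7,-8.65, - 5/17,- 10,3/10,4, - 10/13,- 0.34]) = [ - 10 , - 8.65, - 7, - 10/13, - 0.34, - 5/17,3/10,4 ] 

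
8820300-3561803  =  5258497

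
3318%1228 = 862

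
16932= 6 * 2822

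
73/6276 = 73/6276 =0.01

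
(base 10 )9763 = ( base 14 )37B5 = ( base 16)2623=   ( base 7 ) 40315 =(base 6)113111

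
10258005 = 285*35993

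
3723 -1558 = 2165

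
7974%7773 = 201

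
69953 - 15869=54084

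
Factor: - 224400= - 2^4* 3^1 * 5^2*11^1 * 17^1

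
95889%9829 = 7428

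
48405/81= 597 + 16/27 =597.59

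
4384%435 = 34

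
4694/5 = 938  +  4/5 = 938.80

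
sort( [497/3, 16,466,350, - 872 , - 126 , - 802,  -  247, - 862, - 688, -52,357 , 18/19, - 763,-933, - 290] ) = [ - 933, - 872, - 862,-802,  -  763, - 688,- 290, - 247 ,- 126, - 52 , 18/19, 16,497/3,350 , 357,466] 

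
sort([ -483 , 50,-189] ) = [-483 ,-189 , 50 ]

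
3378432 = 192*17596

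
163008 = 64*2547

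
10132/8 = 2533/2=   1266.50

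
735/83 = 8 + 71/83 = 8.86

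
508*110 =55880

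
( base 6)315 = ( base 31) 3q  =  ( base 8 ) 167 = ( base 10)119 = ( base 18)6b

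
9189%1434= 585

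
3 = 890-887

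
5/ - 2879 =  - 1+2874/2879 = -0.00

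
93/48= 1 + 15/16 = 1.94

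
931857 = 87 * 10711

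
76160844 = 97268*783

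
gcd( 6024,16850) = 2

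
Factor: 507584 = 2^6*7^1*11^1*103^1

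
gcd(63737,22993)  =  1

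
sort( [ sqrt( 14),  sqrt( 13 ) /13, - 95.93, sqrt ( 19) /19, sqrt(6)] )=[ - 95.93, sqrt ( 19)/19 , sqrt( 13 ) /13,sqrt ( 6 ),sqrt( 14 )] 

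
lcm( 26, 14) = 182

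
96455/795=121  +  52/159 = 121.33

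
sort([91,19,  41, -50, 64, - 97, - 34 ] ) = [ -97, - 50, - 34,  19, 41, 64,91]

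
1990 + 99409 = 101399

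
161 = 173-12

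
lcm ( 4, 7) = 28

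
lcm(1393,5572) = 5572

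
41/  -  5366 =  - 41/5366 = - 0.01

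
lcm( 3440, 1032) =10320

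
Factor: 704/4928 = 1/7 = 7^( -1)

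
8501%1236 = 1085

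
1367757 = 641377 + 726380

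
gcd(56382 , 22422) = 6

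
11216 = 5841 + 5375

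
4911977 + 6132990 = 11044967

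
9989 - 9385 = 604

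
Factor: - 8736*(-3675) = 2^5 * 3^2*5^2*7^3 *13^1 = 32104800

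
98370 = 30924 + 67446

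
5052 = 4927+125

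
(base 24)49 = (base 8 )151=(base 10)105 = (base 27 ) 3o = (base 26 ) 41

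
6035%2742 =551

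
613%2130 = 613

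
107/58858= 107/58858 = 0.00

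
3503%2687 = 816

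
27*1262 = 34074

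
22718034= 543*41838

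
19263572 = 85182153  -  65918581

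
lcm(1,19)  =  19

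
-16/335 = - 16/335  =  - 0.05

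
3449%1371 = 707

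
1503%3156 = 1503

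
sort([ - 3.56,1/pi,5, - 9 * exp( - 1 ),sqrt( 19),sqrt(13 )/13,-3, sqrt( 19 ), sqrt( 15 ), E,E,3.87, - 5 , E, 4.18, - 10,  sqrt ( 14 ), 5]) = [ - 10, - 5, - 3.56, - 9*exp( - 1 ), - 3,sqrt(13 ) /13, 1/pi,E,E, E, sqrt( 14 ),3.87,sqrt(15) , 4.18, sqrt( 19), sqrt( 19 ), 5, 5 ] 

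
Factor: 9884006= 2^1*11^3*47^1*79^1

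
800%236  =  92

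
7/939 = 7/939= 0.01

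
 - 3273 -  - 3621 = 348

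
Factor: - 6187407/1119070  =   - 2^ (-1)*3^1*5^ ( - 1 )*19^1*47^( - 1)*73^1* 1487^1*2381^( - 1)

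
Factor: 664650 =2^1 * 3^2*5^2*7^1*211^1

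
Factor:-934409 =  - 7^1*29^1 * 4603^1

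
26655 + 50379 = 77034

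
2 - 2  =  0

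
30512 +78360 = 108872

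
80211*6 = 481266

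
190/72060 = 19/7206=0.00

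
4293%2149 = 2144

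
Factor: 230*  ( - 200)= - 2^4*5^3 * 23^1 = -  46000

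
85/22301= 85/22301 = 0.00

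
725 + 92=817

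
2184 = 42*52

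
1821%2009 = 1821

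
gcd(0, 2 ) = 2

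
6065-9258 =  - 3193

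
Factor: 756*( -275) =-207900 = - 2^2 * 3^3*5^2*7^1 * 11^1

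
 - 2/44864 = - 1/22432 = - 0.00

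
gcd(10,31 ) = 1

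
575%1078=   575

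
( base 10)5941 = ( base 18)1061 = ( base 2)1011100110101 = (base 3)22011001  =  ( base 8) 13465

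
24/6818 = 12/3409 = 0.00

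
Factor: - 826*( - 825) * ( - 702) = - 478377900  =  - 2^2 * 3^4 * 5^2 * 7^1 * 11^1 * 13^1 * 59^1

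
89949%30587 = 28775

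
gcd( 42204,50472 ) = 12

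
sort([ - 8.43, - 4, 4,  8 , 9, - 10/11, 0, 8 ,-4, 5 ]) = [ - 8.43, - 4,-4,  -  10/11, 0, 4, 5,8, 8, 9] 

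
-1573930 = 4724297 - 6298227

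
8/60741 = 8/60741 = 0.00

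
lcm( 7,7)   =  7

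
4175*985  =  4112375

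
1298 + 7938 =9236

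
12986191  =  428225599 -415239408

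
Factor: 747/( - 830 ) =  - 9/10 = - 2^( - 1)*3^2 * 5^(-1 ) 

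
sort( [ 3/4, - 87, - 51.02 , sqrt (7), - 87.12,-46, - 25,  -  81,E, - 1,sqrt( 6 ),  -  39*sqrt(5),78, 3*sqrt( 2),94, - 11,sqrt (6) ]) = [-39 * sqrt( 5 ) , - 87.12, - 87, - 81, - 51.02, - 46, - 25, - 11, - 1, 3/4,sqrt( 6 ),sqrt(6),sqrt (7),E,3*sqrt ( 2 ), 78,94 ]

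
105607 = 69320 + 36287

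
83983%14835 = 9808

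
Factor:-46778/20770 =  - 23389/10385 =-5^( - 1) * 19^1*31^( - 1 )*67^ ( - 1 )*1231^1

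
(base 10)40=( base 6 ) 104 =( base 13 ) 31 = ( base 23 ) 1h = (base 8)50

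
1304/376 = 3+22/47 =3.47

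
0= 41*0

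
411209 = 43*9563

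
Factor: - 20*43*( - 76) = 65360 = 2^4*5^1*19^1* 43^1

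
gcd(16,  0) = 16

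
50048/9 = 5560 + 8/9 = 5560.89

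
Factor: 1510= 2^1*5^1*151^1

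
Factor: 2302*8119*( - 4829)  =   -90253710602 = - 2^1 * 11^1*23^1*353^1*439^1 * 1151^1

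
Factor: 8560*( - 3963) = -2^4*3^1*5^1*107^1*1321^1 = - 33923280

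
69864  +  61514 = 131378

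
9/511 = 9/511= 0.02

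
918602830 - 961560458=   -  42957628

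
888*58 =51504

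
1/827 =1/827 =0.00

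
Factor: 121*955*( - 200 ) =-2^3*5^3*11^2*191^1   =  - 23111000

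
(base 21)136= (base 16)1fe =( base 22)114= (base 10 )510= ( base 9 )626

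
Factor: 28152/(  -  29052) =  - 2^1 * 3^(  -  1)*17^1*23^1*269^(-1 ) = -782/807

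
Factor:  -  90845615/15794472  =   - 2^ ( - 3)*3^(  -  1 )*5^1 * 7^1*19^( - 2) * 1823^( - 1)* 2595589^1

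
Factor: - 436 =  - 2^2*109^1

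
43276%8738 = 8324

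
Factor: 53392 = 2^4* 47^1  *  71^1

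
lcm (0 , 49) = 0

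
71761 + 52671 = 124432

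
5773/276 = 251/12 = 20.92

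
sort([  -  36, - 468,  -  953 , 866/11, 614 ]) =[ - 953, - 468, - 36, 866/11, 614] 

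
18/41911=18/41911  =  0.00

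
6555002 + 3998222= 10553224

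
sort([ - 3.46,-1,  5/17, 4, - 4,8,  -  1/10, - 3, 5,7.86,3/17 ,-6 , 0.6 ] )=[ -6 , - 4, -3.46 ,- 3, - 1, - 1/10,3/17,5/17, 0.6,4,5,7.86,8 ] 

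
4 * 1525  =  6100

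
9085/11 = 825 + 10/11 =825.91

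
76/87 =76/87 = 0.87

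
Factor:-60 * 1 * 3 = -180 = - 2^2 * 3^2*5^1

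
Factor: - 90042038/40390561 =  - 2^1*19^(  -  1)*3533^1*12743^1*2125819^( - 1 ) 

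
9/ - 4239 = - 1 + 470/471 = - 0.00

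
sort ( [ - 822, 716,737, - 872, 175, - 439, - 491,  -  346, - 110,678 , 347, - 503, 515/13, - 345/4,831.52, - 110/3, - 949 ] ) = [ - 949, - 872 , - 822, -503, - 491,-439, - 346, - 110, - 345/4, - 110/3 , 515/13,175,347 , 678, 716,737,831.52] 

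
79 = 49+30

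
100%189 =100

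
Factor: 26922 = 2^1*3^1* 7^1*641^1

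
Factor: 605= 5^1*11^2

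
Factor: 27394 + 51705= 83^1 *953^1 = 79099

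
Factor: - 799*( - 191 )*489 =74625801 = 3^1 * 17^1*47^1*163^1*191^1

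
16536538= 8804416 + 7732122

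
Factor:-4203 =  - 3^2*467^1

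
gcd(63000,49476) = 84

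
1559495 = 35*44557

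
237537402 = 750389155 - 512851753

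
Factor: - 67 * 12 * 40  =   - 32160 = - 2^5*3^1*5^1*67^1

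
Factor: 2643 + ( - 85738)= - 83095  =  - 5^1 *16619^1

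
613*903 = 553539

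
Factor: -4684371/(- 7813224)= 1561457/2604408 = 2^( - 3)*3^( - 1)*108517^( - 1) * 1561457^1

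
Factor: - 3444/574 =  - 6 = -2^1*3^1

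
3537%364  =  261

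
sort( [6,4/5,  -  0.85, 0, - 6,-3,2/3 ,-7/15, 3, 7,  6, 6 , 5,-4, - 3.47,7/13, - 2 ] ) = [ - 6, - 4, - 3.47, - 3, - 2, - 0.85 , - 7/15,0,7/13, 2/3, 4/5, 3, 5,6, 6, 6,7 ] 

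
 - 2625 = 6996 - 9621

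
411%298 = 113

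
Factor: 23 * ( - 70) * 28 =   -  2^3*5^1*7^2*23^1 = - 45080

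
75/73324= 75/73324=0.00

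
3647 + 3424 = 7071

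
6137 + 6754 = 12891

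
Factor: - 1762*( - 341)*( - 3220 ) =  -1934711240 = - 2^3*5^1 * 7^1*11^1*23^1*31^1*881^1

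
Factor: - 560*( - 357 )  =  2^4*3^1*5^1*7^2*17^1 =199920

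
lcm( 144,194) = 13968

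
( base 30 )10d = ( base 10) 913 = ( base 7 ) 2443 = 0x391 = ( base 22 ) 1jb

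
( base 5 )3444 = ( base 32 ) fj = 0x1F3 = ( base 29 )H6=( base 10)499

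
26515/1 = 26515 =26515.00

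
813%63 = 57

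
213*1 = 213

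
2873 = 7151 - 4278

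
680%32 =8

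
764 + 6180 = 6944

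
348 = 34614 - 34266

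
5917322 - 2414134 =3503188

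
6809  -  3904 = 2905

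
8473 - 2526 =5947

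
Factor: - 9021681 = -3^2 *23^1*41^1*1063^1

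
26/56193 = 26/56193 = 0.00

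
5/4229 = 5/4229 = 0.00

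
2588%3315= 2588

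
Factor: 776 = 2^3  *97^1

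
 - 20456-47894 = -68350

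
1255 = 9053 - 7798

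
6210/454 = 3105/227 = 13.68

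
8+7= 15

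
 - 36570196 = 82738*( - 442)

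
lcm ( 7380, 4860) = 199260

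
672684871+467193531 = 1139878402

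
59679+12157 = 71836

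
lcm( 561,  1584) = 26928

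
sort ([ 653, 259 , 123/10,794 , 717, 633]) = [ 123/10, 259,633, 653, 717,794]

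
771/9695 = 771/9695 = 0.08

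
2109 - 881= 1228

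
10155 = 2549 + 7606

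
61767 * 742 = 45831114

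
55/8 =6+7/8 = 6.88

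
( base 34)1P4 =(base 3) 2202110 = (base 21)4bf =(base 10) 2010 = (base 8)3732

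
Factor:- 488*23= - 11224=-2^3*23^1*61^1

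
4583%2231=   121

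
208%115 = 93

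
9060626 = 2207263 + 6853363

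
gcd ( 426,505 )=1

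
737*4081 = 3007697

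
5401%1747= 160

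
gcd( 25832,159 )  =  1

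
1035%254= 19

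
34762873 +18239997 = 53002870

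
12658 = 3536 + 9122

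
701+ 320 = 1021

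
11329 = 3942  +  7387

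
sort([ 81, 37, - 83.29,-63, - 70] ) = [ - 83.29,-70,-63, 37 , 81] 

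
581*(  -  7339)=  - 4263959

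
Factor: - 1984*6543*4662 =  - 60518876544 = - 2^7*3^4*7^1*31^1 * 37^1*727^1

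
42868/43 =42868/43 = 996.93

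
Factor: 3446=2^1*1723^1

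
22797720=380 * 59994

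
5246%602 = 430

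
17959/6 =2993 + 1/6 = 2993.17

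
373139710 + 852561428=1225701138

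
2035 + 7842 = 9877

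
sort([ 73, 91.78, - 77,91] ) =[ - 77,73,91,  91.78]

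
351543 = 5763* 61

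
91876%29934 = 2074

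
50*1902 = 95100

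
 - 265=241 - 506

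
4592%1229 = 905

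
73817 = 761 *97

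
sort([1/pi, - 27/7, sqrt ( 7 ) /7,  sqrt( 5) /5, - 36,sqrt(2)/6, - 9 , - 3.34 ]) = [  -  36,- 9, - 27/7,  -  3.34, sqrt( 2)/6,  1/pi, sqrt(7)/7,  sqrt( 5 ) /5]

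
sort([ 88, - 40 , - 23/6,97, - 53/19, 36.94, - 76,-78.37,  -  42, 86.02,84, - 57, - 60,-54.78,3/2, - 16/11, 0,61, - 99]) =[ - 99, - 78.37 , - 76, - 60, - 57, - 54.78, - 42, - 40 ,-23/6,-53/19 ,- 16/11,0, 3/2,36.94, 61, 84,86.02 , 88, 97]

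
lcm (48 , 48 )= 48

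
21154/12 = 1762 + 5/6 = 1762.83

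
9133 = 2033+7100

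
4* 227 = 908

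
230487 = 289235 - 58748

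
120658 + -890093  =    -  769435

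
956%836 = 120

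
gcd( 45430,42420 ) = 70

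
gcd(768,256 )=256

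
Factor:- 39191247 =  -  3^2*173^1*25171^1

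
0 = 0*1565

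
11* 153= 1683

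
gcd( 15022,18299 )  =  29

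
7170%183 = 33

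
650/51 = 650/51 = 12.75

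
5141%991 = 186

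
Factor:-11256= - 2^3*3^1*7^1*67^1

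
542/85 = 6+32/85 = 6.38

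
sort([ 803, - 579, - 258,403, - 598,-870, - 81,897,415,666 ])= [ - 870 ,-598, - 579, - 258 ,  -  81,403,415,666 , 803, 897 ]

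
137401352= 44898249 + 92503103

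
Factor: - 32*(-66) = 2^6 * 3^1*11^1 = 2112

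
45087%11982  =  9141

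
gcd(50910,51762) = 6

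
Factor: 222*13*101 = 2^1*3^1*13^1*37^1*101^1 = 291486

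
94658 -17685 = 76973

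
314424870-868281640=-553856770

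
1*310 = 310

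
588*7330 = 4310040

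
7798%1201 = 592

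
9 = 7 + 2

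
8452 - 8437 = 15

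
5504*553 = 3043712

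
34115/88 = 387 + 59/88 =387.67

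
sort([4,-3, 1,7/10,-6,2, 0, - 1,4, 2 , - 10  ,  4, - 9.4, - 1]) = [ - 10, - 9.4 , - 6, - 3, - 1, - 1,0,  7/10,1,2, 2,4,4,4]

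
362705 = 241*1505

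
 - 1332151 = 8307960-9640111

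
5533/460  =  5533/460 = 12.03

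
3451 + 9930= 13381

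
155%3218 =155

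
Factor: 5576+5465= 11041 = 61^1 * 181^1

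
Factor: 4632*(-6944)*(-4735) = 152299418880 = 2^8*3^1*5^1*7^1*31^1*193^1*947^1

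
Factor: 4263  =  3^1*7^2*29^1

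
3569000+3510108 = 7079108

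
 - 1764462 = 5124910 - 6889372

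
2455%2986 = 2455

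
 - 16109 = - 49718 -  - 33609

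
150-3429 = -3279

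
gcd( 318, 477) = 159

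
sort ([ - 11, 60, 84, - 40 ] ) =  [-40 , - 11, 60, 84] 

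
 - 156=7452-7608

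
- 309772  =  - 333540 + 23768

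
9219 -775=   8444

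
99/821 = 99/821 = 0.12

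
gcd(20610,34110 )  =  90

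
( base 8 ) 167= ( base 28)47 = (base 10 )119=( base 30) 3t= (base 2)1110111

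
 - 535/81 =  - 7  +  32/81 = - 6.60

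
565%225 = 115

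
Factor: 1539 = 3^4*19^1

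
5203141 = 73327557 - 68124416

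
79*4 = 316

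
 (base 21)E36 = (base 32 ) 633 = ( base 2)1100001100011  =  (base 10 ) 6243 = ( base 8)14143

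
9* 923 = 8307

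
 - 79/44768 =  - 79/44768= - 0.00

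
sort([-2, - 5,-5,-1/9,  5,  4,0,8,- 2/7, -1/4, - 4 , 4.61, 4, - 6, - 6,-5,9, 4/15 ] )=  [-6, - 6,  -  5 , - 5,-5,  -  4 ,-2, - 2/7,-1/4,- 1/9,0, 4/15,4, 4,  4.61,5, 8, 9]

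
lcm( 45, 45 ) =45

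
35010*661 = 23141610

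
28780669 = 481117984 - 452337315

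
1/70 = 1/70 = 0.01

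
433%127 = 52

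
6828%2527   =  1774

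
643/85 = 643/85 =7.56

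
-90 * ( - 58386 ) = 5254740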